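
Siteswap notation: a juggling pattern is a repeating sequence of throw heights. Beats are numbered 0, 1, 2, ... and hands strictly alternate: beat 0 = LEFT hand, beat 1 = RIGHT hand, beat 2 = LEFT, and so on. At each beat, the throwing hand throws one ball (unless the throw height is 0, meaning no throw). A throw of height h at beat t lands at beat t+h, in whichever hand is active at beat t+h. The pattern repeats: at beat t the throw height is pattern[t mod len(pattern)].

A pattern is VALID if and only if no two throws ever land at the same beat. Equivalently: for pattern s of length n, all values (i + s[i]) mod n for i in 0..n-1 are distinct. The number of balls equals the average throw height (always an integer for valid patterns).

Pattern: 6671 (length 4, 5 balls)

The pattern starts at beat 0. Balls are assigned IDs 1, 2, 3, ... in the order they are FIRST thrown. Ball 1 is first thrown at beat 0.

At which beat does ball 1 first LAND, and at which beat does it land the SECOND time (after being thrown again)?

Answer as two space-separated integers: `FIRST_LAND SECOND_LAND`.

Beat 0 (L): throw ball1 h=6 -> lands@6:L; in-air after throw: [b1@6:L]
Beat 1 (R): throw ball2 h=6 -> lands@7:R; in-air after throw: [b1@6:L b2@7:R]
Beat 2 (L): throw ball3 h=7 -> lands@9:R; in-air after throw: [b1@6:L b2@7:R b3@9:R]
Beat 3 (R): throw ball4 h=1 -> lands@4:L; in-air after throw: [b4@4:L b1@6:L b2@7:R b3@9:R]
Beat 4 (L): throw ball4 h=6 -> lands@10:L; in-air after throw: [b1@6:L b2@7:R b3@9:R b4@10:L]
Beat 5 (R): throw ball5 h=6 -> lands@11:R; in-air after throw: [b1@6:L b2@7:R b3@9:R b4@10:L b5@11:R]
Beat 6 (L): throw ball1 h=7 -> lands@13:R; in-air after throw: [b2@7:R b3@9:R b4@10:L b5@11:R b1@13:R]
Beat 7 (R): throw ball2 h=1 -> lands@8:L; in-air after throw: [b2@8:L b3@9:R b4@10:L b5@11:R b1@13:R]
Beat 8 (L): throw ball2 h=6 -> lands@14:L; in-air after throw: [b3@9:R b4@10:L b5@11:R b1@13:R b2@14:L]
Beat 9 (R): throw ball3 h=6 -> lands@15:R; in-air after throw: [b4@10:L b5@11:R b1@13:R b2@14:L b3@15:R]
Beat 10 (L): throw ball4 h=7 -> lands@17:R; in-air after throw: [b5@11:R b1@13:R b2@14:L b3@15:R b4@17:R]
Beat 11 (R): throw ball5 h=1 -> lands@12:L; in-air after throw: [b5@12:L b1@13:R b2@14:L b3@15:R b4@17:R]
Beat 12 (L): throw ball5 h=6 -> lands@18:L; in-air after throw: [b1@13:R b2@14:L b3@15:R b4@17:R b5@18:L]
Beat 13 (R): throw ball1 h=6 -> lands@19:R; in-air after throw: [b2@14:L b3@15:R b4@17:R b5@18:L b1@19:R]
Ball 1: thrown@0 h=6 -> first land @6; rethrown@6 h=7 -> second land @13

Answer: 6 13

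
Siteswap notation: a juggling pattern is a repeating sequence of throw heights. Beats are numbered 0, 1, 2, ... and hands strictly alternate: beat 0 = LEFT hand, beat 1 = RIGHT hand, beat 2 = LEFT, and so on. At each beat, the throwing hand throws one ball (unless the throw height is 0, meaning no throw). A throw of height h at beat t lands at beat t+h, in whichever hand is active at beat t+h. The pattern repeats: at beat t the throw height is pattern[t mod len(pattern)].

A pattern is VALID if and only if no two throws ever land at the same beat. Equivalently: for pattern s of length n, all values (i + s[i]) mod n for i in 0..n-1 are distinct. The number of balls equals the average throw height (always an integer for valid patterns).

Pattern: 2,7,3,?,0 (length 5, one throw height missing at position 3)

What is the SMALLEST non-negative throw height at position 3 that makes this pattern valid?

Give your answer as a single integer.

i=0: (0 + 2) mod 5 = 2
i=1: (1 + 7) mod 5 = 3
i=2: (2 + 3) mod 5 = 0
i=3: s[i]=? (unknown)
i=4: (4 + 0) mod 5 = 4
Known residues: [0, 2, 3, 4]; need a permutation of 0..4, so missing residue r = 1
Need (3 + s) mod 5 = 1; smallest s = (1 - 3) mod 5 = 3

Answer: 3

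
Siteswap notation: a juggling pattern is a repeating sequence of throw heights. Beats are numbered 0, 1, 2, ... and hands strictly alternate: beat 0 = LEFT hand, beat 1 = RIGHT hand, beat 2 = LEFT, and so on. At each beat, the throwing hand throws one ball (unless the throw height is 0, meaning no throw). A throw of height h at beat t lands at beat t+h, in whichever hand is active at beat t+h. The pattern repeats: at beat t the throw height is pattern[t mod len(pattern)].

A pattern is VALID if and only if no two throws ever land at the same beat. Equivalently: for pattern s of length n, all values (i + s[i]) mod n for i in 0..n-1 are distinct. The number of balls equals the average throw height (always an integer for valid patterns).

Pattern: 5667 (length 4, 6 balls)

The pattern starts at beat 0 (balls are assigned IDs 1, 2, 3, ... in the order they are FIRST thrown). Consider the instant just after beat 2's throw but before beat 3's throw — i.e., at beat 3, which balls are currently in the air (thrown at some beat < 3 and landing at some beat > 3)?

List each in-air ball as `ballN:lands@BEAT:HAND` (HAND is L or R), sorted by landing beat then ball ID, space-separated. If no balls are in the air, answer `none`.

Beat 0 (L): throw ball1 h=5 -> lands@5:R; in-air after throw: [b1@5:R]
Beat 1 (R): throw ball2 h=6 -> lands@7:R; in-air after throw: [b1@5:R b2@7:R]
Beat 2 (L): throw ball3 h=6 -> lands@8:L; in-air after throw: [b1@5:R b2@7:R b3@8:L]
Beat 3 (R): throw ball4 h=7 -> lands@10:L; in-air after throw: [b1@5:R b2@7:R b3@8:L b4@10:L]

Answer: ball1:lands@5:R ball2:lands@7:R ball3:lands@8:L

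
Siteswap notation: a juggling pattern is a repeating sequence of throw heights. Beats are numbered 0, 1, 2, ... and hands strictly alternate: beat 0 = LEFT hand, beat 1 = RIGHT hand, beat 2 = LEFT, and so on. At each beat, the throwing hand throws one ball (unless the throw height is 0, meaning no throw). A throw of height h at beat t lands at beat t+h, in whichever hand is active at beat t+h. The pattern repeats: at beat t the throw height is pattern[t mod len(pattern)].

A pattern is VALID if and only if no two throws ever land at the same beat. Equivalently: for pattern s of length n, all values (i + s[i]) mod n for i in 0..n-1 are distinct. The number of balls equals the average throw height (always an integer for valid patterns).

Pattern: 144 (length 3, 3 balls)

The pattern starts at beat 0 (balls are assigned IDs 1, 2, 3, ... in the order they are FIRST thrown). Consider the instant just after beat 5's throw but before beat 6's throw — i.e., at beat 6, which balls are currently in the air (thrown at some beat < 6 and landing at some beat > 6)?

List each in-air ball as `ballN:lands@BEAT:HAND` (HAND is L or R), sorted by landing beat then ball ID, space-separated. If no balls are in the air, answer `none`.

Beat 0 (L): throw ball1 h=1 -> lands@1:R; in-air after throw: [b1@1:R]
Beat 1 (R): throw ball1 h=4 -> lands@5:R; in-air after throw: [b1@5:R]
Beat 2 (L): throw ball2 h=4 -> lands@6:L; in-air after throw: [b1@5:R b2@6:L]
Beat 3 (R): throw ball3 h=1 -> lands@4:L; in-air after throw: [b3@4:L b1@5:R b2@6:L]
Beat 4 (L): throw ball3 h=4 -> lands@8:L; in-air after throw: [b1@5:R b2@6:L b3@8:L]
Beat 5 (R): throw ball1 h=4 -> lands@9:R; in-air after throw: [b2@6:L b3@8:L b1@9:R]
Beat 6 (L): throw ball2 h=1 -> lands@7:R; in-air after throw: [b2@7:R b3@8:L b1@9:R]

Answer: ball3:lands@8:L ball1:lands@9:R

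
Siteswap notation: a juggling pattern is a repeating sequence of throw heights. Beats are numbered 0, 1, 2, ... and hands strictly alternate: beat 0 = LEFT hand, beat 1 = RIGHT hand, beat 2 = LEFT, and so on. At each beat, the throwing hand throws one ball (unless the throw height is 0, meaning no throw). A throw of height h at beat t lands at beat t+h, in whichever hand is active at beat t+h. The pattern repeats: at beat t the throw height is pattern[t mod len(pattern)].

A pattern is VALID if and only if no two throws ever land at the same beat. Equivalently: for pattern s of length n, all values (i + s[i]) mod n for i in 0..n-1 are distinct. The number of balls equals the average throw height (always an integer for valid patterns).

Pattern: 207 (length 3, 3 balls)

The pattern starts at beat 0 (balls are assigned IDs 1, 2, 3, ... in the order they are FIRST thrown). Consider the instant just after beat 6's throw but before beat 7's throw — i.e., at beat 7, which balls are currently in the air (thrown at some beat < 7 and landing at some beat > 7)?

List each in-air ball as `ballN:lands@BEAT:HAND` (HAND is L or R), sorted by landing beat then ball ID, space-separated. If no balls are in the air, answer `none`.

Answer: ball3:lands@8:L ball1:lands@9:R ball2:lands@12:L

Derivation:
Beat 0 (L): throw ball1 h=2 -> lands@2:L; in-air after throw: [b1@2:L]
Beat 2 (L): throw ball1 h=7 -> lands@9:R; in-air after throw: [b1@9:R]
Beat 3 (R): throw ball2 h=2 -> lands@5:R; in-air after throw: [b2@5:R b1@9:R]
Beat 5 (R): throw ball2 h=7 -> lands@12:L; in-air after throw: [b1@9:R b2@12:L]
Beat 6 (L): throw ball3 h=2 -> lands@8:L; in-air after throw: [b3@8:L b1@9:R b2@12:L]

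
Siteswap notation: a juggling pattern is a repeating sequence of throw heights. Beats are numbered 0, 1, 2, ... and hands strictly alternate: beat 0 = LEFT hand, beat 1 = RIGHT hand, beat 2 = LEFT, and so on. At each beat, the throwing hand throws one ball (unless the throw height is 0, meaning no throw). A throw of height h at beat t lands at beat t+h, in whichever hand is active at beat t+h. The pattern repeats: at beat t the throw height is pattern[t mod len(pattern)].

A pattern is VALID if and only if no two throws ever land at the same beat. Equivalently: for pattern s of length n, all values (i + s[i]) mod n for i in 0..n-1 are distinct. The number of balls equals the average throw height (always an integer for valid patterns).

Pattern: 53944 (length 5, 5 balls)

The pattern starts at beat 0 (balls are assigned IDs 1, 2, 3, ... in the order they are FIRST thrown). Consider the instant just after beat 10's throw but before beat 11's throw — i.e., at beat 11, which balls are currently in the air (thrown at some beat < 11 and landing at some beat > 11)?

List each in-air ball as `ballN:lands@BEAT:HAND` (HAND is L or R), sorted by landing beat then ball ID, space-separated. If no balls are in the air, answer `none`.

Beat 0 (L): throw ball1 h=5 -> lands@5:R; in-air after throw: [b1@5:R]
Beat 1 (R): throw ball2 h=3 -> lands@4:L; in-air after throw: [b2@4:L b1@5:R]
Beat 2 (L): throw ball3 h=9 -> lands@11:R; in-air after throw: [b2@4:L b1@5:R b3@11:R]
Beat 3 (R): throw ball4 h=4 -> lands@7:R; in-air after throw: [b2@4:L b1@5:R b4@7:R b3@11:R]
Beat 4 (L): throw ball2 h=4 -> lands@8:L; in-air after throw: [b1@5:R b4@7:R b2@8:L b3@11:R]
Beat 5 (R): throw ball1 h=5 -> lands@10:L; in-air after throw: [b4@7:R b2@8:L b1@10:L b3@11:R]
Beat 6 (L): throw ball5 h=3 -> lands@9:R; in-air after throw: [b4@7:R b2@8:L b5@9:R b1@10:L b3@11:R]
Beat 7 (R): throw ball4 h=9 -> lands@16:L; in-air after throw: [b2@8:L b5@9:R b1@10:L b3@11:R b4@16:L]
Beat 8 (L): throw ball2 h=4 -> lands@12:L; in-air after throw: [b5@9:R b1@10:L b3@11:R b2@12:L b4@16:L]
Beat 9 (R): throw ball5 h=4 -> lands@13:R; in-air after throw: [b1@10:L b3@11:R b2@12:L b5@13:R b4@16:L]
Beat 10 (L): throw ball1 h=5 -> lands@15:R; in-air after throw: [b3@11:R b2@12:L b5@13:R b1@15:R b4@16:L]
Beat 11 (R): throw ball3 h=3 -> lands@14:L; in-air after throw: [b2@12:L b5@13:R b3@14:L b1@15:R b4@16:L]

Answer: ball2:lands@12:L ball5:lands@13:R ball1:lands@15:R ball4:lands@16:L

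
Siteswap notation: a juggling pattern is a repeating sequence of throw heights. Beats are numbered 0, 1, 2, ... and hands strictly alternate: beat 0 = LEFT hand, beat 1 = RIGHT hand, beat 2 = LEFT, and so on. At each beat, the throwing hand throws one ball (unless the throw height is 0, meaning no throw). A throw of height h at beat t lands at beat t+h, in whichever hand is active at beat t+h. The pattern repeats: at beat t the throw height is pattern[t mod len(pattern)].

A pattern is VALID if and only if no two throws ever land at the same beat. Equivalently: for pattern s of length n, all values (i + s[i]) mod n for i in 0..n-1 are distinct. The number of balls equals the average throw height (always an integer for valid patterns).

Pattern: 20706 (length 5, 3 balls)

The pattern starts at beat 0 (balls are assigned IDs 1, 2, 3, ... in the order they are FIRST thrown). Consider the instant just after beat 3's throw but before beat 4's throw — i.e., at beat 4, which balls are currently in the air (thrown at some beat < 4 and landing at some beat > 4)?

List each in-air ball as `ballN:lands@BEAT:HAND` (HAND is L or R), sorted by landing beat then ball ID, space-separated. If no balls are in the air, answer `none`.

Beat 0 (L): throw ball1 h=2 -> lands@2:L; in-air after throw: [b1@2:L]
Beat 2 (L): throw ball1 h=7 -> lands@9:R; in-air after throw: [b1@9:R]
Beat 4 (L): throw ball2 h=6 -> lands@10:L; in-air after throw: [b1@9:R b2@10:L]

Answer: ball1:lands@9:R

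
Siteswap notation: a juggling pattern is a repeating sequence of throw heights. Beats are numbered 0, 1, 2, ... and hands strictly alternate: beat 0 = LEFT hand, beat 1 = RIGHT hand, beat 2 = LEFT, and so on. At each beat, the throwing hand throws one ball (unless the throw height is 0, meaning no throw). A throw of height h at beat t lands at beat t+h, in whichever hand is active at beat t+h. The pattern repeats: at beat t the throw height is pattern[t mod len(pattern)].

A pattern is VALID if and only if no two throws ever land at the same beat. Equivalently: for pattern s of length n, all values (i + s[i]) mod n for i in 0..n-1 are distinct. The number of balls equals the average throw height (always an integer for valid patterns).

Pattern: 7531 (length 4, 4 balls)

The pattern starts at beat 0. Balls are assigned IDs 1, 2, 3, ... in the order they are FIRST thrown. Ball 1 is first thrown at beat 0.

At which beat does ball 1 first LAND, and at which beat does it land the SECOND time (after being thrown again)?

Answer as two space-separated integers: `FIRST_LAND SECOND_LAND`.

Answer: 7 8

Derivation:
Beat 0 (L): throw ball1 h=7 -> lands@7:R; in-air after throw: [b1@7:R]
Beat 1 (R): throw ball2 h=5 -> lands@6:L; in-air after throw: [b2@6:L b1@7:R]
Beat 2 (L): throw ball3 h=3 -> lands@5:R; in-air after throw: [b3@5:R b2@6:L b1@7:R]
Beat 3 (R): throw ball4 h=1 -> lands@4:L; in-air after throw: [b4@4:L b3@5:R b2@6:L b1@7:R]
Beat 4 (L): throw ball4 h=7 -> lands@11:R; in-air after throw: [b3@5:R b2@6:L b1@7:R b4@11:R]
Beat 5 (R): throw ball3 h=5 -> lands@10:L; in-air after throw: [b2@6:L b1@7:R b3@10:L b4@11:R]
Beat 6 (L): throw ball2 h=3 -> lands@9:R; in-air after throw: [b1@7:R b2@9:R b3@10:L b4@11:R]
Beat 7 (R): throw ball1 h=1 -> lands@8:L; in-air after throw: [b1@8:L b2@9:R b3@10:L b4@11:R]
Beat 8 (L): throw ball1 h=7 -> lands@15:R; in-air after throw: [b2@9:R b3@10:L b4@11:R b1@15:R]
Ball 1: thrown@0 h=7 -> first land @7; rethrown@7 h=1 -> second land @8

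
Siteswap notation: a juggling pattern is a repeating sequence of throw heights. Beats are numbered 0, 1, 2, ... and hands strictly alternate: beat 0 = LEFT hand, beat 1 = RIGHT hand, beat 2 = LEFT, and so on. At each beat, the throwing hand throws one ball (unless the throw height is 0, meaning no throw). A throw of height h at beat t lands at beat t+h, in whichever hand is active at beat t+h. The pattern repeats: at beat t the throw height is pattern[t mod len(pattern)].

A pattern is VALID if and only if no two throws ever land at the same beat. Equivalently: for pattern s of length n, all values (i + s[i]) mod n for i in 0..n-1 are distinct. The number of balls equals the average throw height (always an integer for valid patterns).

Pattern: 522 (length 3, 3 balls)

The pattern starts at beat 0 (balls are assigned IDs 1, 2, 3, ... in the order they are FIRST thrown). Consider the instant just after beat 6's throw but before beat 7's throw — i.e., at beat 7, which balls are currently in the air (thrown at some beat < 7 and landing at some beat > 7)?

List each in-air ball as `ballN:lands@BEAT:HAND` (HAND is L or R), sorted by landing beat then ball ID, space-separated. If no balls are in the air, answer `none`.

Beat 0 (L): throw ball1 h=5 -> lands@5:R; in-air after throw: [b1@5:R]
Beat 1 (R): throw ball2 h=2 -> lands@3:R; in-air after throw: [b2@3:R b1@5:R]
Beat 2 (L): throw ball3 h=2 -> lands@4:L; in-air after throw: [b2@3:R b3@4:L b1@5:R]
Beat 3 (R): throw ball2 h=5 -> lands@8:L; in-air after throw: [b3@4:L b1@5:R b2@8:L]
Beat 4 (L): throw ball3 h=2 -> lands@6:L; in-air after throw: [b1@5:R b3@6:L b2@8:L]
Beat 5 (R): throw ball1 h=2 -> lands@7:R; in-air after throw: [b3@6:L b1@7:R b2@8:L]
Beat 6 (L): throw ball3 h=5 -> lands@11:R; in-air after throw: [b1@7:R b2@8:L b3@11:R]
Beat 7 (R): throw ball1 h=2 -> lands@9:R; in-air after throw: [b2@8:L b1@9:R b3@11:R]

Answer: ball2:lands@8:L ball3:lands@11:R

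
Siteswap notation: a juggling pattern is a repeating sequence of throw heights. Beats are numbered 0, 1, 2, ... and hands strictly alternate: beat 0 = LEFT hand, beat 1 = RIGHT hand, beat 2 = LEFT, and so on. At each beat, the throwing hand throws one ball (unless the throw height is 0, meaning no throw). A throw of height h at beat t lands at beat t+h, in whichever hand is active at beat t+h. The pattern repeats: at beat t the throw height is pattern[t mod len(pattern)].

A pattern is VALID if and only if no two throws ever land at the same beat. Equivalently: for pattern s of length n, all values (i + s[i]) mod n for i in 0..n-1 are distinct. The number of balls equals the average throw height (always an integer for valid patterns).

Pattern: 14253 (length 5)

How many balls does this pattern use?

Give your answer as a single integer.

Pattern = [1, 4, 2, 5, 3], length n = 5
  position 0: throw height = 1, running sum = 1
  position 1: throw height = 4, running sum = 5
  position 2: throw height = 2, running sum = 7
  position 3: throw height = 5, running sum = 12
  position 4: throw height = 3, running sum = 15
Total sum = 15; balls = sum / n = 15 / 5 = 3

Answer: 3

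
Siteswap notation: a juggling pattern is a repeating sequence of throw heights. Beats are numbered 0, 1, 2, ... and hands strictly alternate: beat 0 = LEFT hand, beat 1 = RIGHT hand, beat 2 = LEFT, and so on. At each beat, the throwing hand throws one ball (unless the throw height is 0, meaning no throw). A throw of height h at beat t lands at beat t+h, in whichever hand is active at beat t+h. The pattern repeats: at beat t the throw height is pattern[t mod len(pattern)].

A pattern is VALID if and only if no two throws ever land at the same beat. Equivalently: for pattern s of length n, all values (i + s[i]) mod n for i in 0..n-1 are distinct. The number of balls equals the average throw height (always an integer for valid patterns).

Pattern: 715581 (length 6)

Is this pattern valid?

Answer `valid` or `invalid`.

i=0: (i + s[i]) mod n = (0 + 7) mod 6 = 1
i=1: (i + s[i]) mod n = (1 + 1) mod 6 = 2
i=2: (i + s[i]) mod n = (2 + 5) mod 6 = 1
i=3: (i + s[i]) mod n = (3 + 5) mod 6 = 2
i=4: (i + s[i]) mod n = (4 + 8) mod 6 = 0
i=5: (i + s[i]) mod n = (5 + 1) mod 6 = 0
Residues: [1, 2, 1, 2, 0, 0], distinct: False

Answer: invalid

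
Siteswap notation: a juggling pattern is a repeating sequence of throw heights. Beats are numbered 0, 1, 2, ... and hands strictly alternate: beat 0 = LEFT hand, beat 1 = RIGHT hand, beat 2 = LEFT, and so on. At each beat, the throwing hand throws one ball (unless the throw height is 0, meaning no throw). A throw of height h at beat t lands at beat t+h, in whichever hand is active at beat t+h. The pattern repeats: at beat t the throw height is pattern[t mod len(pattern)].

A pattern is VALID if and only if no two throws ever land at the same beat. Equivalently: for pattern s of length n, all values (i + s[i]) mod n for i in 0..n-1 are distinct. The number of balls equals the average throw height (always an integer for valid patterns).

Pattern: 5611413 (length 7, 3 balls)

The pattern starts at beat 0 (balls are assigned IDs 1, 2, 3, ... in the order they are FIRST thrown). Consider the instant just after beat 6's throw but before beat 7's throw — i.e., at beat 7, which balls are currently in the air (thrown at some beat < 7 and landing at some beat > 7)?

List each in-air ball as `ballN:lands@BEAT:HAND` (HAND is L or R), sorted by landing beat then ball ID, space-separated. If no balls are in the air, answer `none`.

Answer: ball3:lands@8:L ball1:lands@9:R

Derivation:
Beat 0 (L): throw ball1 h=5 -> lands@5:R; in-air after throw: [b1@5:R]
Beat 1 (R): throw ball2 h=6 -> lands@7:R; in-air after throw: [b1@5:R b2@7:R]
Beat 2 (L): throw ball3 h=1 -> lands@3:R; in-air after throw: [b3@3:R b1@5:R b2@7:R]
Beat 3 (R): throw ball3 h=1 -> lands@4:L; in-air after throw: [b3@4:L b1@5:R b2@7:R]
Beat 4 (L): throw ball3 h=4 -> lands@8:L; in-air after throw: [b1@5:R b2@7:R b3@8:L]
Beat 5 (R): throw ball1 h=1 -> lands@6:L; in-air after throw: [b1@6:L b2@7:R b3@8:L]
Beat 6 (L): throw ball1 h=3 -> lands@9:R; in-air after throw: [b2@7:R b3@8:L b1@9:R]
Beat 7 (R): throw ball2 h=5 -> lands@12:L; in-air after throw: [b3@8:L b1@9:R b2@12:L]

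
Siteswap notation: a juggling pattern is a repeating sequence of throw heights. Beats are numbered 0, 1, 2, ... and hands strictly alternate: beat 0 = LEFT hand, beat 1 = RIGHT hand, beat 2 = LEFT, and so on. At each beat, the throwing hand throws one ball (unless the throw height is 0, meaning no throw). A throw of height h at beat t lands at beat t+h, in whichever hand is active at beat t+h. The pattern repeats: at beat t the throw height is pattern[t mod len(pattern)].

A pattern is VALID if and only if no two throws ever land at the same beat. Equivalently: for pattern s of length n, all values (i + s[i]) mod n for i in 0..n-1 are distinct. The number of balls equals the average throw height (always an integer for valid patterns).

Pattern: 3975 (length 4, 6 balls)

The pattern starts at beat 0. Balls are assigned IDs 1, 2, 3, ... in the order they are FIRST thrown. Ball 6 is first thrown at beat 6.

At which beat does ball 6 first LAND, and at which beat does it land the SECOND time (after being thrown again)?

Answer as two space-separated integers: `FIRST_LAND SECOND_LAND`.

Beat 0 (L): throw ball1 h=3 -> lands@3:R; in-air after throw: [b1@3:R]
Beat 1 (R): throw ball2 h=9 -> lands@10:L; in-air after throw: [b1@3:R b2@10:L]
Beat 2 (L): throw ball3 h=7 -> lands@9:R; in-air after throw: [b1@3:R b3@9:R b2@10:L]
Beat 3 (R): throw ball1 h=5 -> lands@8:L; in-air after throw: [b1@8:L b3@9:R b2@10:L]
Beat 4 (L): throw ball4 h=3 -> lands@7:R; in-air after throw: [b4@7:R b1@8:L b3@9:R b2@10:L]
Beat 5 (R): throw ball5 h=9 -> lands@14:L; in-air after throw: [b4@7:R b1@8:L b3@9:R b2@10:L b5@14:L]
Beat 6 (L): throw ball6 h=7 -> lands@13:R; in-air after throw: [b4@7:R b1@8:L b3@9:R b2@10:L b6@13:R b5@14:L]
Beat 7 (R): throw ball4 h=5 -> lands@12:L; in-air after throw: [b1@8:L b3@9:R b2@10:L b4@12:L b6@13:R b5@14:L]
Beat 8 (L): throw ball1 h=3 -> lands@11:R; in-air after throw: [b3@9:R b2@10:L b1@11:R b4@12:L b6@13:R b5@14:L]
Beat 9 (R): throw ball3 h=9 -> lands@18:L; in-air after throw: [b2@10:L b1@11:R b4@12:L b6@13:R b5@14:L b3@18:L]
Beat 10 (L): throw ball2 h=7 -> lands@17:R; in-air after throw: [b1@11:R b4@12:L b6@13:R b5@14:L b2@17:R b3@18:L]
Beat 11 (R): throw ball1 h=5 -> lands@16:L; in-air after throw: [b4@12:L b6@13:R b5@14:L b1@16:L b2@17:R b3@18:L]
Beat 12 (L): throw ball4 h=3 -> lands@15:R; in-air after throw: [b6@13:R b5@14:L b4@15:R b1@16:L b2@17:R b3@18:L]
Beat 13 (R): throw ball6 h=9 -> lands@22:L; in-air after throw: [b5@14:L b4@15:R b1@16:L b2@17:R b3@18:L b6@22:L]
Beat 14 (L): throw ball5 h=7 -> lands@21:R; in-air after throw: [b4@15:R b1@16:L b2@17:R b3@18:L b5@21:R b6@22:L]
Beat 15 (R): throw ball4 h=5 -> lands@20:L; in-air after throw: [b1@16:L b2@17:R b3@18:L b4@20:L b5@21:R b6@22:L]
Beat 16 (L): throw ball1 h=3 -> lands@19:R; in-air after throw: [b2@17:R b3@18:L b1@19:R b4@20:L b5@21:R b6@22:L]
Beat 17 (R): throw ball2 h=9 -> lands@26:L; in-air after throw: [b3@18:L b1@19:R b4@20:L b5@21:R b6@22:L b2@26:L]
Beat 18 (L): throw ball3 h=7 -> lands@25:R; in-air after throw: [b1@19:R b4@20:L b5@21:R b6@22:L b3@25:R b2@26:L]
Beat 19 (R): throw ball1 h=5 -> lands@24:L; in-air after throw: [b4@20:L b5@21:R b6@22:L b1@24:L b3@25:R b2@26:L]
Ball 6: thrown@6 h=7 -> first land @13; rethrown@13 h=9 -> second land @22

Answer: 13 22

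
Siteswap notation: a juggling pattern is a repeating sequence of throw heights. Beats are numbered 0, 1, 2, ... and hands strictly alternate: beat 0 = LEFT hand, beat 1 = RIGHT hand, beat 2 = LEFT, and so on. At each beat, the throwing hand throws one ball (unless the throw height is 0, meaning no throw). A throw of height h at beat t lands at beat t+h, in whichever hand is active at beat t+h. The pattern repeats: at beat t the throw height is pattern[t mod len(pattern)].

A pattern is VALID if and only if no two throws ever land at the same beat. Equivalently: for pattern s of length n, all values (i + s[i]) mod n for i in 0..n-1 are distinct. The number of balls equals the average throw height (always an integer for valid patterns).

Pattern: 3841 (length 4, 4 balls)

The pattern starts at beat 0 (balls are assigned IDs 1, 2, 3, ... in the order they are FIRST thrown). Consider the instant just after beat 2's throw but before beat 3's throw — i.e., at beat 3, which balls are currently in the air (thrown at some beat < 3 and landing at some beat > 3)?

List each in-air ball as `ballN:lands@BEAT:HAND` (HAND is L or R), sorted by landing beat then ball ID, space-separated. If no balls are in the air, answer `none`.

Beat 0 (L): throw ball1 h=3 -> lands@3:R; in-air after throw: [b1@3:R]
Beat 1 (R): throw ball2 h=8 -> lands@9:R; in-air after throw: [b1@3:R b2@9:R]
Beat 2 (L): throw ball3 h=4 -> lands@6:L; in-air after throw: [b1@3:R b3@6:L b2@9:R]
Beat 3 (R): throw ball1 h=1 -> lands@4:L; in-air after throw: [b1@4:L b3@6:L b2@9:R]

Answer: ball3:lands@6:L ball2:lands@9:R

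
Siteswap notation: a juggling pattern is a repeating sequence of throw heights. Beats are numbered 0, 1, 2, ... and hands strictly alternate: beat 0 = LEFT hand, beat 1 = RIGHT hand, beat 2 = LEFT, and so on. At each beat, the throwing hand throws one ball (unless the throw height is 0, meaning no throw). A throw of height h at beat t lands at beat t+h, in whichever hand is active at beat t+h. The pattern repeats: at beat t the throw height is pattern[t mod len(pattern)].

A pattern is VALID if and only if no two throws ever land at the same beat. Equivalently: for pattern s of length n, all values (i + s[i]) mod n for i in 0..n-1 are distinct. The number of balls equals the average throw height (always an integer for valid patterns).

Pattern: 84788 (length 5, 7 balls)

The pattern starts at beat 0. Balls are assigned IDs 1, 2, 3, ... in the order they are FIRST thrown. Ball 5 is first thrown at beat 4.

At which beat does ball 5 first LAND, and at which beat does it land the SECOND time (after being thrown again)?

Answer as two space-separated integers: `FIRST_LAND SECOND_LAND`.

Answer: 12 19

Derivation:
Beat 0 (L): throw ball1 h=8 -> lands@8:L; in-air after throw: [b1@8:L]
Beat 1 (R): throw ball2 h=4 -> lands@5:R; in-air after throw: [b2@5:R b1@8:L]
Beat 2 (L): throw ball3 h=7 -> lands@9:R; in-air after throw: [b2@5:R b1@8:L b3@9:R]
Beat 3 (R): throw ball4 h=8 -> lands@11:R; in-air after throw: [b2@5:R b1@8:L b3@9:R b4@11:R]
Beat 4 (L): throw ball5 h=8 -> lands@12:L; in-air after throw: [b2@5:R b1@8:L b3@9:R b4@11:R b5@12:L]
Beat 5 (R): throw ball2 h=8 -> lands@13:R; in-air after throw: [b1@8:L b3@9:R b4@11:R b5@12:L b2@13:R]
Beat 6 (L): throw ball6 h=4 -> lands@10:L; in-air after throw: [b1@8:L b3@9:R b6@10:L b4@11:R b5@12:L b2@13:R]
Beat 7 (R): throw ball7 h=7 -> lands@14:L; in-air after throw: [b1@8:L b3@9:R b6@10:L b4@11:R b5@12:L b2@13:R b7@14:L]
Beat 8 (L): throw ball1 h=8 -> lands@16:L; in-air after throw: [b3@9:R b6@10:L b4@11:R b5@12:L b2@13:R b7@14:L b1@16:L]
Beat 9 (R): throw ball3 h=8 -> lands@17:R; in-air after throw: [b6@10:L b4@11:R b5@12:L b2@13:R b7@14:L b1@16:L b3@17:R]
Beat 10 (L): throw ball6 h=8 -> lands@18:L; in-air after throw: [b4@11:R b5@12:L b2@13:R b7@14:L b1@16:L b3@17:R b6@18:L]
Beat 11 (R): throw ball4 h=4 -> lands@15:R; in-air after throw: [b5@12:L b2@13:R b7@14:L b4@15:R b1@16:L b3@17:R b6@18:L]
Beat 12 (L): throw ball5 h=7 -> lands@19:R; in-air after throw: [b2@13:R b7@14:L b4@15:R b1@16:L b3@17:R b6@18:L b5@19:R]
Beat 13 (R): throw ball2 h=8 -> lands@21:R; in-air after throw: [b7@14:L b4@15:R b1@16:L b3@17:R b6@18:L b5@19:R b2@21:R]
Ball 5: thrown@4 h=8 -> first land @12; rethrown@12 h=7 -> second land @19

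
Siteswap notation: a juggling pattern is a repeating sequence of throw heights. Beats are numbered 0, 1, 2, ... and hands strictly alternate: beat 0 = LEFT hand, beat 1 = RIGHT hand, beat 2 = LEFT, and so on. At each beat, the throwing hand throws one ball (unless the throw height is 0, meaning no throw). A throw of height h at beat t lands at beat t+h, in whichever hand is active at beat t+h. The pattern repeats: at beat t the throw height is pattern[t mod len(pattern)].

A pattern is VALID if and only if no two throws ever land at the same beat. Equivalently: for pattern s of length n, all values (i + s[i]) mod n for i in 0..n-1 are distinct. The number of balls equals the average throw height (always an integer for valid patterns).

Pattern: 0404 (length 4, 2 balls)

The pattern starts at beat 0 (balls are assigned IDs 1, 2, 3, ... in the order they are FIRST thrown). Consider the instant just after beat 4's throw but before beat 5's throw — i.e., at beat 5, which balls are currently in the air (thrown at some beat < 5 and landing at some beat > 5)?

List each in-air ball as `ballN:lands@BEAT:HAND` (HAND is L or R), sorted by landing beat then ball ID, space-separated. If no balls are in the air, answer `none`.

Beat 1 (R): throw ball1 h=4 -> lands@5:R; in-air after throw: [b1@5:R]
Beat 3 (R): throw ball2 h=4 -> lands@7:R; in-air after throw: [b1@5:R b2@7:R]
Beat 5 (R): throw ball1 h=4 -> lands@9:R; in-air after throw: [b2@7:R b1@9:R]

Answer: ball2:lands@7:R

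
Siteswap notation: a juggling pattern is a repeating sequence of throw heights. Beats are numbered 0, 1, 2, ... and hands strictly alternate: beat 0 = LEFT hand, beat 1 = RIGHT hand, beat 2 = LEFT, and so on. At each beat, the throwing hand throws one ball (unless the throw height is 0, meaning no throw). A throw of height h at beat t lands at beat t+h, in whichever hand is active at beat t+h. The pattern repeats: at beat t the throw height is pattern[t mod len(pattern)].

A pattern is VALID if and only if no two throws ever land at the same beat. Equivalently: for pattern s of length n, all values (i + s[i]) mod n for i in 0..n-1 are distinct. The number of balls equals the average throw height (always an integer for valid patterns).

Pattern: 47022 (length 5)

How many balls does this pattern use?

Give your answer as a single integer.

Pattern = [4, 7, 0, 2, 2], length n = 5
  position 0: throw height = 4, running sum = 4
  position 1: throw height = 7, running sum = 11
  position 2: throw height = 0, running sum = 11
  position 3: throw height = 2, running sum = 13
  position 4: throw height = 2, running sum = 15
Total sum = 15; balls = sum / n = 15 / 5 = 3

Answer: 3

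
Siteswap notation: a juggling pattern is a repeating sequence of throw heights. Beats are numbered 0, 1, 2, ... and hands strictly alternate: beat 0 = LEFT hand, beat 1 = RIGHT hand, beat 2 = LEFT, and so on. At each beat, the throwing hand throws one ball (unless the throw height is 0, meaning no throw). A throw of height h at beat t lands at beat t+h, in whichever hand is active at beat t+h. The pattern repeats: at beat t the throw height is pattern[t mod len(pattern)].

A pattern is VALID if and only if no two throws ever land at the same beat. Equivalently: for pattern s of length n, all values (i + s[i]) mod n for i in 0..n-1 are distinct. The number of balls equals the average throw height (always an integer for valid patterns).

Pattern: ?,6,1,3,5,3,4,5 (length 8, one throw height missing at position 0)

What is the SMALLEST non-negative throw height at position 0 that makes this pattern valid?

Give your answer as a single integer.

Answer: 5

Derivation:
i=0: s[i]=? (unknown)
i=1: (1 + 6) mod 8 = 7
i=2: (2 + 1) mod 8 = 3
i=3: (3 + 3) mod 8 = 6
i=4: (4 + 5) mod 8 = 1
i=5: (5 + 3) mod 8 = 0
i=6: (6 + 4) mod 8 = 2
i=7: (7 + 5) mod 8 = 4
Known residues: [0, 1, 2, 3, 4, 6, 7]; need a permutation of 0..7, so missing residue r = 5
Need (0 + s) mod 8 = 5; smallest s = (5 - 0) mod 8 = 5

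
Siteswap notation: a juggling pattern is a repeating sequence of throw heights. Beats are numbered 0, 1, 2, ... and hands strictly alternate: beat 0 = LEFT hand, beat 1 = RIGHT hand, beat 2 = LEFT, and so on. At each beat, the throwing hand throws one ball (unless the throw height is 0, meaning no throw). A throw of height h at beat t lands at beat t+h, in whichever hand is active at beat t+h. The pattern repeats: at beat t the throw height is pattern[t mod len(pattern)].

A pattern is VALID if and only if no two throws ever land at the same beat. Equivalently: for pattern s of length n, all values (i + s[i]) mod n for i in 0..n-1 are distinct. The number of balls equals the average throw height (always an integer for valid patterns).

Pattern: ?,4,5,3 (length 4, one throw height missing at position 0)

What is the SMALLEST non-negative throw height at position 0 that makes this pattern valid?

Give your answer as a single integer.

i=0: s[i]=? (unknown)
i=1: (1 + 4) mod 4 = 1
i=2: (2 + 5) mod 4 = 3
i=3: (3 + 3) mod 4 = 2
Known residues: [1, 2, 3]; need a permutation of 0..3, so missing residue r = 0
Need (0 + s) mod 4 = 0; smallest s = (0 - 0) mod 4 = 0

Answer: 0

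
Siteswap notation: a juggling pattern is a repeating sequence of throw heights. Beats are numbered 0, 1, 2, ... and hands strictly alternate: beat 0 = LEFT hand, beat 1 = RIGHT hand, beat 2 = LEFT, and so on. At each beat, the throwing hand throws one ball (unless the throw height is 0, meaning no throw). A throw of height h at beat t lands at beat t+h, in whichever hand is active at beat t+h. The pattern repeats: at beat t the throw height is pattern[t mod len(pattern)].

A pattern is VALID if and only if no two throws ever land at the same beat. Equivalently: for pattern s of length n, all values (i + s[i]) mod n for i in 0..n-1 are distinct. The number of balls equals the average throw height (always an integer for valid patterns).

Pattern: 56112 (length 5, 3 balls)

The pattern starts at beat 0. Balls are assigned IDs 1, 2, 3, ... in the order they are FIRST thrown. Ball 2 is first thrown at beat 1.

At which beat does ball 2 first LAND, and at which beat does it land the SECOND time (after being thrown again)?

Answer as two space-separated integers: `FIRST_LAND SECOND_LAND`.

Answer: 7 8

Derivation:
Beat 0 (L): throw ball1 h=5 -> lands@5:R; in-air after throw: [b1@5:R]
Beat 1 (R): throw ball2 h=6 -> lands@7:R; in-air after throw: [b1@5:R b2@7:R]
Beat 2 (L): throw ball3 h=1 -> lands@3:R; in-air after throw: [b3@3:R b1@5:R b2@7:R]
Beat 3 (R): throw ball3 h=1 -> lands@4:L; in-air after throw: [b3@4:L b1@5:R b2@7:R]
Beat 4 (L): throw ball3 h=2 -> lands@6:L; in-air after throw: [b1@5:R b3@6:L b2@7:R]
Beat 5 (R): throw ball1 h=5 -> lands@10:L; in-air after throw: [b3@6:L b2@7:R b1@10:L]
Beat 6 (L): throw ball3 h=6 -> lands@12:L; in-air after throw: [b2@7:R b1@10:L b3@12:L]
Beat 7 (R): throw ball2 h=1 -> lands@8:L; in-air after throw: [b2@8:L b1@10:L b3@12:L]
Beat 8 (L): throw ball2 h=1 -> lands@9:R; in-air after throw: [b2@9:R b1@10:L b3@12:L]
Ball 2: thrown@1 h=6 -> first land @7; rethrown@7 h=1 -> second land @8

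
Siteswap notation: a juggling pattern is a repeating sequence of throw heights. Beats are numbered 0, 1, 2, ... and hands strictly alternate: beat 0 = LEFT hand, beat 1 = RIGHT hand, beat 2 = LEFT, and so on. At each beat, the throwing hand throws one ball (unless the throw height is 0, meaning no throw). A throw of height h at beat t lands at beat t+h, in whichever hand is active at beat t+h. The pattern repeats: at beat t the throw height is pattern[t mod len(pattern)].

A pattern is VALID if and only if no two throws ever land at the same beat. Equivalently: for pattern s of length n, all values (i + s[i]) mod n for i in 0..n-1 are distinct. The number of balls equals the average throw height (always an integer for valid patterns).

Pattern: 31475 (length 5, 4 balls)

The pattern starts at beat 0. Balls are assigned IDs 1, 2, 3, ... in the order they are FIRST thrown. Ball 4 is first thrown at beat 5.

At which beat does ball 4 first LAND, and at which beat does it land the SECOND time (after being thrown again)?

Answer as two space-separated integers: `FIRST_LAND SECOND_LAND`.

Answer: 8 15

Derivation:
Beat 0 (L): throw ball1 h=3 -> lands@3:R; in-air after throw: [b1@3:R]
Beat 1 (R): throw ball2 h=1 -> lands@2:L; in-air after throw: [b2@2:L b1@3:R]
Beat 2 (L): throw ball2 h=4 -> lands@6:L; in-air after throw: [b1@3:R b2@6:L]
Beat 3 (R): throw ball1 h=7 -> lands@10:L; in-air after throw: [b2@6:L b1@10:L]
Beat 4 (L): throw ball3 h=5 -> lands@9:R; in-air after throw: [b2@6:L b3@9:R b1@10:L]
Beat 5 (R): throw ball4 h=3 -> lands@8:L; in-air after throw: [b2@6:L b4@8:L b3@9:R b1@10:L]
Beat 6 (L): throw ball2 h=1 -> lands@7:R; in-air after throw: [b2@7:R b4@8:L b3@9:R b1@10:L]
Beat 7 (R): throw ball2 h=4 -> lands@11:R; in-air after throw: [b4@8:L b3@9:R b1@10:L b2@11:R]
Beat 8 (L): throw ball4 h=7 -> lands@15:R; in-air after throw: [b3@9:R b1@10:L b2@11:R b4@15:R]
Beat 9 (R): throw ball3 h=5 -> lands@14:L; in-air after throw: [b1@10:L b2@11:R b3@14:L b4@15:R]
Beat 10 (L): throw ball1 h=3 -> lands@13:R; in-air after throw: [b2@11:R b1@13:R b3@14:L b4@15:R]
Beat 11 (R): throw ball2 h=1 -> lands@12:L; in-air after throw: [b2@12:L b1@13:R b3@14:L b4@15:R]
Beat 12 (L): throw ball2 h=4 -> lands@16:L; in-air after throw: [b1@13:R b3@14:L b4@15:R b2@16:L]
Beat 13 (R): throw ball1 h=7 -> lands@20:L; in-air after throw: [b3@14:L b4@15:R b2@16:L b1@20:L]
Beat 14 (L): throw ball3 h=5 -> lands@19:R; in-air after throw: [b4@15:R b2@16:L b3@19:R b1@20:L]
Beat 15 (R): throw ball4 h=3 -> lands@18:L; in-air after throw: [b2@16:L b4@18:L b3@19:R b1@20:L]
Ball 4: thrown@5 h=3 -> first land @8; rethrown@8 h=7 -> second land @15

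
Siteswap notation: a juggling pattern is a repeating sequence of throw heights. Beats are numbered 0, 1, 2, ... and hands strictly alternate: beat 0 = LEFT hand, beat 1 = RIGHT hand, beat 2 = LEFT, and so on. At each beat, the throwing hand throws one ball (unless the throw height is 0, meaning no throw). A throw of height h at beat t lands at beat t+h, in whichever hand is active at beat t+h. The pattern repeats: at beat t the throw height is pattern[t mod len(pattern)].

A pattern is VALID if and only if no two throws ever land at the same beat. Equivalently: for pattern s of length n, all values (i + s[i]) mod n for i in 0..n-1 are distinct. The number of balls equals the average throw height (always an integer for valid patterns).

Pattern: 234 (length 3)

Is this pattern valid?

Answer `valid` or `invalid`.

i=0: (i + s[i]) mod n = (0 + 2) mod 3 = 2
i=1: (i + s[i]) mod n = (1 + 3) mod 3 = 1
i=2: (i + s[i]) mod n = (2 + 4) mod 3 = 0
Residues: [2, 1, 0], distinct: True

Answer: valid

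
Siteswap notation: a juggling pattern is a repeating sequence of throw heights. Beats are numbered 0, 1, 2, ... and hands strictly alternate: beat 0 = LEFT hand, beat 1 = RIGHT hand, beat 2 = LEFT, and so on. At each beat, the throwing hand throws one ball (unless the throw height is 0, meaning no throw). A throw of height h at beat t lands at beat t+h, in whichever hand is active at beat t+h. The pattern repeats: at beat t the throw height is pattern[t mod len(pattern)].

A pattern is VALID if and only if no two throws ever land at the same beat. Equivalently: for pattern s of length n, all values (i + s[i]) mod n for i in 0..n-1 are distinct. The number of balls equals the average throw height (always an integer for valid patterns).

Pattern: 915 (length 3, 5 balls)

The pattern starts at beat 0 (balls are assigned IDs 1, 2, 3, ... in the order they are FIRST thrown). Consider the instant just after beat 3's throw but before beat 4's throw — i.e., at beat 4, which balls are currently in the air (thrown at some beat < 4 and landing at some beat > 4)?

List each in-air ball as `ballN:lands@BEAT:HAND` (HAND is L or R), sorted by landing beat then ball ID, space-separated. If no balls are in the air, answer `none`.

Answer: ball2:lands@7:R ball1:lands@9:R ball3:lands@12:L

Derivation:
Beat 0 (L): throw ball1 h=9 -> lands@9:R; in-air after throw: [b1@9:R]
Beat 1 (R): throw ball2 h=1 -> lands@2:L; in-air after throw: [b2@2:L b1@9:R]
Beat 2 (L): throw ball2 h=5 -> lands@7:R; in-air after throw: [b2@7:R b1@9:R]
Beat 3 (R): throw ball3 h=9 -> lands@12:L; in-air after throw: [b2@7:R b1@9:R b3@12:L]
Beat 4 (L): throw ball4 h=1 -> lands@5:R; in-air after throw: [b4@5:R b2@7:R b1@9:R b3@12:L]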